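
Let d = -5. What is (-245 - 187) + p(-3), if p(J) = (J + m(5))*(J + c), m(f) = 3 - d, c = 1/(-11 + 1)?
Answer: -895/2 ≈ -447.50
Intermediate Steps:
c = -⅒ (c = 1/(-10) = -⅒ ≈ -0.10000)
m(f) = 8 (m(f) = 3 - 1*(-5) = 3 + 5 = 8)
p(J) = (8 + J)*(-⅒ + J) (p(J) = (J + 8)*(J - ⅒) = (8 + J)*(-⅒ + J))
(-245 - 187) + p(-3) = (-245 - 187) + (-⅘ + (-3)² + (79/10)*(-3)) = -432 + (-⅘ + 9 - 237/10) = -432 - 31/2 = -895/2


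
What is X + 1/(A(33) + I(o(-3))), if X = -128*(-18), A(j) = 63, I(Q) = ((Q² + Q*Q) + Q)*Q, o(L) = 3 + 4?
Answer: 1838593/798 ≈ 2304.0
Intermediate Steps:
o(L) = 7
I(Q) = Q*(Q + 2*Q²) (I(Q) = ((Q² + Q²) + Q)*Q = (2*Q² + Q)*Q = (Q + 2*Q²)*Q = Q*(Q + 2*Q²))
X = 2304
X + 1/(A(33) + I(o(-3))) = 2304 + 1/(63 + 7²*(1 + 2*7)) = 2304 + 1/(63 + 49*(1 + 14)) = 2304 + 1/(63 + 49*15) = 2304 + 1/(63 + 735) = 2304 + 1/798 = 1838593/798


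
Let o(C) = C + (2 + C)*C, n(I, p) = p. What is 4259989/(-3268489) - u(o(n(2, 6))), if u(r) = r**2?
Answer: -9535173913/3268489 ≈ -2917.3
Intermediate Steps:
o(C) = C + C*(2 + C)
4259989/(-3268489) - u(o(n(2, 6))) = 4259989/(-3268489) - (6*(3 + 6))**2 = 4259989*(-1/3268489) - (6*9)**2 = -4259989/3268489 - 1*54**2 = -4259989/3268489 - 1*2916 = -4259989/3268489 - 2916 = -9535173913/3268489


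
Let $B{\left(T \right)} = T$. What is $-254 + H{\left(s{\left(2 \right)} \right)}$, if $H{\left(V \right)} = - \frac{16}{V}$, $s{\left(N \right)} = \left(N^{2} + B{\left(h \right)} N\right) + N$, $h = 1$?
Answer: $-256$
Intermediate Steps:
$s{\left(N \right)} = N^{2} + 2 N$ ($s{\left(N \right)} = \left(N^{2} + 1 N\right) + N = \left(N^{2} + N\right) + N = \left(N + N^{2}\right) + N = N^{2} + 2 N$)
$-254 + H{\left(s{\left(2 \right)} \right)} = -254 - \frac{16}{2 \left(2 + 2\right)} = -254 - \frac{16}{2 \cdot 4} = -254 - \frac{16}{8} = -254 - 2 = -256$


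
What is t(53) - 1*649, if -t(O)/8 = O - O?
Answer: -649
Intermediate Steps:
t(O) = 0 (t(O) = -8*(O - O) = -8*0 = 0)
t(53) - 1*649 = 0 - 1*649 = 0 - 649 = -649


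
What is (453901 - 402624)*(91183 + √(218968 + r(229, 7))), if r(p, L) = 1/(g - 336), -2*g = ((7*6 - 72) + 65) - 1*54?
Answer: 4675590691 + 51277*√93369924606/653 ≈ 4.6996e+9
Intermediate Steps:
g = 19/2 (g = -(((7*6 - 72) + 65) - 1*54)/2 = -(((42 - 72) + 65) - 54)/2 = -((-30 + 65) - 54)/2 = -(35 - 54)/2 = -½*(-19) = 19/2 ≈ 9.5000)
r(p, L) = -2/653 (r(p, L) = 1/(19/2 - 336) = 1/(-653/2) = -2/653)
(453901 - 402624)*(91183 + √(218968 + r(229, 7))) = (453901 - 402624)*(91183 + √(218968 - 2/653)) = 51277*(91183 + √(142986102/653)) = 51277*(91183 + √93369924606/653) = 4675590691 + 51277*√93369924606/653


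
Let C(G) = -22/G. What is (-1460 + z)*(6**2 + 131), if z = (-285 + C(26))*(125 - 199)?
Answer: 42752668/13 ≈ 3.2887e+6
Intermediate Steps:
z = 274984/13 (z = (-285 - 22/26)*(125 - 199) = (-285 - 22*1/26)*(-74) = (-285 - 11/13)*(-74) = -3716/13*(-74) = 274984/13 ≈ 21153.)
(-1460 + z)*(6**2 + 131) = (-1460 + 274984/13)*(6**2 + 131) = 256004*(36 + 131)/13 = (256004/13)*167 = 42752668/13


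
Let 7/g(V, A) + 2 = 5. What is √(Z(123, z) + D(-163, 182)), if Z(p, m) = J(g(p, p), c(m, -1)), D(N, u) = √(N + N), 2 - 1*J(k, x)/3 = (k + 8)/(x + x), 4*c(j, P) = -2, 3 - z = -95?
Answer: √(37 + I*√326) ≈ 6.2518 + 1.444*I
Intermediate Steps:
z = 98 (z = 3 - 1*(-95) = 3 + 95 = 98)
c(j, P) = -½ (c(j, P) = (¼)*(-2) = -½)
g(V, A) = 7/3 (g(V, A) = 7/(-2 + 5) = 7/3)
J(k, x) = 6 - 3*(8 + k)/(2*x) (J(k, x) = 6 - 3*(k + 8)/(x + x) = 6 - 3*(8 + k)/(2*x))
D(N, u) = √2*√N (D(N, u) = √(2*N) = √2*√N)
Z(p, m) = 37 (Z(p, m) = 3*(-8 - 1*7/3 + 4*(-½))/(2*(-½)) = (3/2)*(-2)*(-8 - 7/3 - 2) = (3/2)*(-2)*(-37/3) = 37)
√(Z(123, z) + D(-163, 182)) = √(37 + √2*√(-163)) = √(37 + √2*(I*√163)) = √(37 + I*√326)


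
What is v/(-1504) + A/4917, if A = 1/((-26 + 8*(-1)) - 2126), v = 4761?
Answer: -3160328089/998347680 ≈ -3.1656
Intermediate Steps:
A = -1/2160 (A = 1/((-26 - 8) - 2126) = 1/(-34 - 2126) = 1/(-2160) = -1/2160 ≈ -0.00046296)
v/(-1504) + A/4917 = 4761/(-1504) - 1/2160/4917 = 4761*(-1/1504) - 1/2160*1/4917 = -4761/1504 - 1/10620720 = -3160328089/998347680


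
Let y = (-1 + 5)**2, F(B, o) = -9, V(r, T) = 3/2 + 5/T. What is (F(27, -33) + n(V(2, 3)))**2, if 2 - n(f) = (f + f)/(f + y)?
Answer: 710649/13225 ≈ 53.735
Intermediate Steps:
V(r, T) = 3/2 + 5/T (V(r, T) = 3*(1/2) + 5/T = 3/2 + 5/T)
y = 16 (y = 4**2 = 16)
n(f) = 2 - 2*f/(16 + f) (n(f) = 2 - (f + f)/(f + 16) = 2 - 2*f/(16 + f))
(F(27, -33) + n(V(2, 3)))**2 = (-9 + 32/(16 + (3/2 + 5/3)))**2 = (-9 + 32/(16 + 19/6))**2 = (-9 + 32/(115/6))**2 = (-9 + 32*(6/115))**2 = (-9 + 192/115)**2 = (-843/115)**2 = 710649/13225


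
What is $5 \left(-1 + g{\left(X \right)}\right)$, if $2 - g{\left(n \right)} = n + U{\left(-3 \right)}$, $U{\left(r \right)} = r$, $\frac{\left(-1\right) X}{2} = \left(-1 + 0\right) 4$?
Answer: $-20$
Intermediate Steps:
$X = 8$ ($X = - 2 \left(-1 + 0\right) 4 = - 2 \left(\left(-1\right) 4\right) = \left(-2\right) \left(-4\right) = 8$)
$g{\left(n \right)} = 5 - n$ ($g{\left(n \right)} = 2 - \left(n - 3\right) = 2 - \left(-3 + n\right) = 5 - n$)
$5 \left(-1 + g{\left(X \right)}\right) = 5 \left(-1 + \left(5 - 8\right)\right) = 5 \left(-1 - 3\right) = 5 \left(-4\right) = -20$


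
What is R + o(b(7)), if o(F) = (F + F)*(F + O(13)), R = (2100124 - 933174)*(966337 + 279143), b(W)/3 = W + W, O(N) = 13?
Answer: 1453412890620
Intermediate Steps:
b(W) = 6*W (b(W) = 3*(W + W) = 3*(2*W) = 6*W)
R = 1453412886000 (R = 1166950*1245480 = 1453412886000)
o(F) = 2*F*(13 + F) (o(F) = (F + F)*(F + 13) = (2*F)*(13 + F) = 2*F*(13 + F))
R + o(b(7)) = 1453412886000 + 2*(6*7)*(13 + 6*7) = 1453412886000 + 2*42*(13 + 42) = 1453412886000 + 2*42*55 = 1453412886000 + 4620 = 1453412890620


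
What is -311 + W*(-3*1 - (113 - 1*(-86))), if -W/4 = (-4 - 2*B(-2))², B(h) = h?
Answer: -311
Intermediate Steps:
W = 0 (W = -4*(-4 - 2*(-2))² = -4*(-4 + 4)² = -4*0² = -4*0 = 0)
-311 + W*(-3*1 - (113 - 1*(-86))) = -311 + 0*(-3*1 - (113 - 1*(-86))) = -311 + 0*(-3 - (113 + 86)) = -311 + 0*(-3 - 1*199) = -311 + 0*(-3 - 199) = -311 + 0*(-202) = -311 + 0 = -311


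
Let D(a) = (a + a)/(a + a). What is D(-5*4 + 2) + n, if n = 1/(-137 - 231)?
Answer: 367/368 ≈ 0.99728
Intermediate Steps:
n = -1/368 (n = 1/(-368) = -1/368 ≈ -0.0027174)
D(a) = 1 (D(a) = (2*a)/((2*a)) = (2*a)*(1/(2*a)) = 1)
D(-5*4 + 2) + n = 1 - 1/368 = 367/368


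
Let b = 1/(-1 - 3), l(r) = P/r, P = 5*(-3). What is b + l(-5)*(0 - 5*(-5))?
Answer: 299/4 ≈ 74.750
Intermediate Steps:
P = -15
l(r) = -15/r
b = -¼ (b = 1/(-4) = -¼ ≈ -0.25000)
b + l(-5)*(0 - 5*(-5)) = -¼ + (-15/(-5))*(0 - 5*(-5)) = -¼ + (-15*(-⅕))*(0 + 25) = -¼ + 3*25 = -¼ + 75 = 299/4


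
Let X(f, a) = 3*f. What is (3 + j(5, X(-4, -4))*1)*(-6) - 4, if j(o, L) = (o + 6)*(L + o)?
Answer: 440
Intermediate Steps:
j(o, L) = (6 + o)*(L + o)
(3 + j(5, X(-4, -4))*1)*(-6) - 4 = (3 + (5² + 6*(3*(-4)) + 6*5 + (3*(-4))*5)*1)*(-6) - 4 = (3 + (25 + 6*(-12) + 30 - 12*5)*1)*(-6) - 4 = (3 + (25 - 72 + 30 - 60)*1)*(-6) - 4 = (3 - 77*1)*(-6) - 4 = (3 - 77)*(-6) - 4 = -74*(-6) - 4 = 444 - 4 = 440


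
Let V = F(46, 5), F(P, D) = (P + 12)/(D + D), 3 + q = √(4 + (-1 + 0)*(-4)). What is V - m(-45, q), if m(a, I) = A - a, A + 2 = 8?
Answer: -226/5 ≈ -45.200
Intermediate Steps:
A = 6 (A = -2 + 8 = 6)
q = -3 + 2*√2 (q = -3 + √(4 + (-1 + 0)*(-4)) = -3 + √(4 - 1*(-4)) = -3 + √(4 + 4) = -3 + √8 = -3 + 2*√2 ≈ -0.17157)
F(P, D) = (12 + P)/(2*D) (F(P, D) = (12 + P)/((2*D)) = (12 + P)*(1/(2*D)) = (12 + P)/(2*D))
V = 29/5 (V = (½)*(12 + 46)/5 = (½)*(⅕)*58 = 29/5 ≈ 5.8000)
m(a, I) = 6 - a
V - m(-45, q) = 29/5 - (6 - 1*(-45)) = 29/5 - (6 + 45) = 29/5 - 1*51 = 29/5 - 51 = -226/5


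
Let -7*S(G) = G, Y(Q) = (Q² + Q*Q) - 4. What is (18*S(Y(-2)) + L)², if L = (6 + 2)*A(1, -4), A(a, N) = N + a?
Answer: 57600/49 ≈ 1175.5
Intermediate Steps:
Y(Q) = -4 + 2*Q² (Y(Q) = (Q² + Q²) - 4 = 2*Q² - 4 = -4 + 2*Q²)
S(G) = -G/7
L = -24 (L = (6 + 2)*(-4 + 1) = 8*(-3) = -24)
(18*S(Y(-2)) + L)² = (18*(-(-4 + 2*(-2)²)/7) - 24)² = (18*(-(-4 + 2*4)/7) - 24)² = (18*(-(-4 + 8)/7) - 24)² = (18*(-⅐*4) - 24)² = (18*(-4/7) - 24)² = (-72/7 - 24)² = (-240/7)² = 57600/49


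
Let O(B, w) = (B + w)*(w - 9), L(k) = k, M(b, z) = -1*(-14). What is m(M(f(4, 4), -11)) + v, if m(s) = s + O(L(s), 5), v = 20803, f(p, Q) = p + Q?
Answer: 20741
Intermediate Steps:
f(p, Q) = Q + p
M(b, z) = 14
O(B, w) = (-9 + w)*(B + w) (O(B, w) = (B + w)*(-9 + w) = (-9 + w)*(B + w))
m(s) = -20 - 3*s (m(s) = s + (5**2 - 9*s - 9*5 + s*5) = s + (25 - 9*s - 45 + 5*s) = s + (-20 - 4*s) = -20 - 3*s)
m(M(f(4, 4), -11)) + v = (-20 - 3*14) + 20803 = (-20 - 42) + 20803 = -62 + 20803 = 20741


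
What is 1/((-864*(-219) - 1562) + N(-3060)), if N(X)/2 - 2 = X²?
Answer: 1/18914858 ≈ 5.2868e-8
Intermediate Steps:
N(X) = 4 + 2*X²
1/((-864*(-219) - 1562) + N(-3060)) = 1/((-864*(-219) - 1562) + (4 + 2*(-3060)²)) = 1/((189216 - 1562) + (4 + 2*9363600)) = 1/(187654 + (4 + 18727200)) = 1/(187654 + 18727204) = 1/18914858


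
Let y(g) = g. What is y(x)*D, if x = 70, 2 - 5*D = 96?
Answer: -1316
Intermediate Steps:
D = -94/5 (D = ⅖ - ⅕*96 = ⅖ - 96/5 = -94/5 ≈ -18.800)
y(x)*D = 70*(-94/5) = -1316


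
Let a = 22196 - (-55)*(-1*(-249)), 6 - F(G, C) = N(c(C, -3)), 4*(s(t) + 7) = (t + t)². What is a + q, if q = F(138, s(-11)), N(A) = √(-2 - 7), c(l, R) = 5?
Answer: 35897 - 3*I ≈ 35897.0 - 3.0*I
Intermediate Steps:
s(t) = -7 + t² (s(t) = -7 + (t + t)²/4 = -7 + (2*t)²/4 = -7 + (4*t²)/4 = -7 + t²)
N(A) = 3*I (N(A) = √(-9) = 3*I)
F(G, C) = 6 - 3*I
q = 6 - 3*I ≈ 6.0 - 3.0*I
a = 35891 (a = 22196 - (-55)*249 = 22196 - 1*(-13695) = 22196 + 13695 = 35891)
a + q = 35891 + (6 - 3*I) = 35897 - 3*I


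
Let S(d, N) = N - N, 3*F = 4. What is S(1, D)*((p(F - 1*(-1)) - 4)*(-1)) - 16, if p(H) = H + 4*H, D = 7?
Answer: -16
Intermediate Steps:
F = 4/3 (F = (⅓)*4 = 4/3 ≈ 1.3333)
S(d, N) = 0
p(H) = 5*H
S(1, D)*((p(F - 1*(-1)) - 4)*(-1)) - 16 = 0*((5*(4/3 - 1*(-1)) - 4)*(-1)) - 16 = 0*((5*(4/3 + 1) - 4)*(-1)) - 16 = 0*((5*(7/3) - 4)*(-1)) - 16 = 0*((35/3 - 4)*(-1)) - 16 = 0*((23/3)*(-1)) - 16 = 0*(-23/3) - 16 = 0 - 16 = -16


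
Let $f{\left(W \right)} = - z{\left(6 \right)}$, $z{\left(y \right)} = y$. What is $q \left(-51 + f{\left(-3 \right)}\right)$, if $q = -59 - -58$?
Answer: $57$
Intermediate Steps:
$f{\left(W \right)} = -6$ ($f{\left(W \right)} = \left(-1\right) 6 = -6$)
$q = -1$ ($q = -59 + 58 = -1$)
$q \left(-51 + f{\left(-3 \right)}\right) = - (-51 - 6) = \left(-1\right) \left(-57\right) = 57$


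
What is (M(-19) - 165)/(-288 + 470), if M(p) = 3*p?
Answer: -111/91 ≈ -1.2198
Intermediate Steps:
(M(-19) - 165)/(-288 + 470) = (3*(-19) - 165)/(-288 + 470) = (-57 - 165)/182 = -222*1/182 = -111/91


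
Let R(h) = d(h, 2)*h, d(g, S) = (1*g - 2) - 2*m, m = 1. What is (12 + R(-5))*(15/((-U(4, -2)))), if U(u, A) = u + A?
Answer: -855/2 ≈ -427.50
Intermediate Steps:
d(g, S) = -4 + g (d(g, S) = (1*g - 2) - 2*1 = (g - 2) - 2 = (-2 + g) - 2 = -4 + g)
R(h) = h*(-4 + h) (R(h) = (-4 + h)*h = h*(-4 + h))
U(u, A) = A + u
(12 + R(-5))*(15/((-U(4, -2)))) = (12 - 5*(-4 - 5))*(15/((-(-2 + 4)))) = (12 - 5*(-9))*(15/((-1*2))) = (12 + 45)*(15/(-2)) = 57*(15*(-½)) = 57*(-15/2) = -855/2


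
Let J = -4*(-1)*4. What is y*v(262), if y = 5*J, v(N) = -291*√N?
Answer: -23280*√262 ≈ -3.7682e+5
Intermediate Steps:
J = 16 (J = 4*4 = 16)
y = 80 (y = 5*16 = 80)
y*v(262) = 80*(-291*√262) = -23280*√262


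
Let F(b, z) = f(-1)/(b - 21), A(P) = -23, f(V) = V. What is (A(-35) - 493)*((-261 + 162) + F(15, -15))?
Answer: 50998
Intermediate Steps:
F(b, z) = -1/(-21 + b) (F(b, z) = -1/(b - 21) = -1/(-21 + b))
(A(-35) - 493)*((-261 + 162) + F(15, -15)) = (-23 - 493)*((-261 + 162) - 1/(-21 + 15)) = -516*(-99 - 1/(-6)) = -516*(-99 - 1*(-1/6)) = -516*(-99 + 1/6) = -516*(-593/6) = 50998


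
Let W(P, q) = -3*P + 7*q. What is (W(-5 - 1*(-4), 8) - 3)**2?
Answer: 3136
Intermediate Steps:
(W(-5 - 1*(-4), 8) - 3)**2 = ((-3*(-5 - 1*(-4)) + 7*8) - 3)**2 = ((-3*(-5 + 4) + 56) - 3)**2 = ((-3*(-1) + 56) - 3)**2 = ((3 + 56) - 3)**2 = (59 - 3)**2 = 56**2 = 3136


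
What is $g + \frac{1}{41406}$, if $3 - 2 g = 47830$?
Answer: $- \frac{495081190}{20703} \approx -23914.0$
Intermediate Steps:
$g = - \frac{47827}{2}$ ($g = \frac{3}{2} - 23915 = - \frac{47827}{2} \approx -23914.0$)
$g + \frac{1}{41406} = - \frac{47827}{2} + \frac{1}{41406} = - \frac{495081190}{20703}$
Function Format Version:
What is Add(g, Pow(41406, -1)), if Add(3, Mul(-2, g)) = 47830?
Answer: Rational(-495081190, 20703) ≈ -23914.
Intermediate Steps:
g = Rational(-47827, 2) (g = Add(Rational(3, 2), Mul(Rational(-1, 2), 47830)) = Add(Rational(3, 2), -23915) = Rational(-47827, 2) ≈ -23914.)
Add(g, Pow(41406, -1)) = Add(Rational(-47827, 2), Pow(41406, -1)) = Add(Rational(-47827, 2), Rational(1, 41406)) = Rational(-495081190, 20703)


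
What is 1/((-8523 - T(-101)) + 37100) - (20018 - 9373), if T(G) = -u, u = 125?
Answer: -305532789/28702 ≈ -10645.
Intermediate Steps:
T(G) = -125 (T(G) = -1*125 = -125)
1/((-8523 - T(-101)) + 37100) - (20018 - 9373) = 1/((-8523 - 1*(-125)) + 37100) - (20018 - 9373) = 1/((-8523 + 125) + 37100) - 1*10645 = 1/(-8398 + 37100) - 10645 = 1/28702 - 10645 = -305532789/28702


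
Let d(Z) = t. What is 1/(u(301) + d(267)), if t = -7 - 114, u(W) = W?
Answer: 1/180 ≈ 0.0055556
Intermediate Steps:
t = -121
d(Z) = -121
1/(u(301) + d(267)) = 1/(301 - 121) = 1/180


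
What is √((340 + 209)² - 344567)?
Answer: I*√43166 ≈ 207.76*I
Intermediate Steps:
√((340 + 209)² - 344567) = √(549² - 344567) = √(301401 - 344567) = √(-43166) = I*√43166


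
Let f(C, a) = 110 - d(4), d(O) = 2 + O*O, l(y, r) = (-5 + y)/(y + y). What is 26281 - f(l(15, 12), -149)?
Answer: 26189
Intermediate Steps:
l(y, r) = (-5 + y)/(2*y) (l(y, r) = (-5 + y)/((2*y)) = (-5 + y)*(1/(2*y)) = (-5 + y)/(2*y))
d(O) = 2 + O²
f(C, a) = 92 (f(C, a) = 110 - (2 + 4²) = 110 - (2 + 16) = 110 - 1*18 = 110 - 18 = 92)
26281 - f(l(15, 12), -149) = 26281 - 1*92 = 26281 - 92 = 26189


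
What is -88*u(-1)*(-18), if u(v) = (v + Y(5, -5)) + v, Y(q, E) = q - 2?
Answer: 1584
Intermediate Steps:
Y(q, E) = -2 + q
u(v) = 3 + 2*v (u(v) = (v + (-2 + 5)) + v = (v + 3) + v = (3 + v) + v = 3 + 2*v)
-88*u(-1)*(-18) = -88*(3 + 2*(-1))*(-18) = -88*(3 - 2)*(-18) = -88*1*(-18) = -88*(-18) = 1584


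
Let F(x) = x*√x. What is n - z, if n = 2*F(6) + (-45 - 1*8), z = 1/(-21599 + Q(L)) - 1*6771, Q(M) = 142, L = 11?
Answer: 144148127/21457 + 12*√6 ≈ 6747.4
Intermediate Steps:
F(x) = x^(3/2)
z = -145285348/21457 (z = 1/(-21599 + 142) - 1*6771 = 1/(-21457) - 6771 = -1/21457 - 6771 = -145285348/21457 ≈ -6771.0)
n = -53 + 12*√6 (n = 2*6^(3/2) + (-45 - 1*8) = 2*(6*√6) + (-45 - 8) = 12*√6 - 53 = -53 + 12*√6 ≈ -23.606)
n - z = (-53 + 12*√6) - 1*(-145285348/21457) = (-53 + 12*√6) + 145285348/21457 = 144148127/21457 + 12*√6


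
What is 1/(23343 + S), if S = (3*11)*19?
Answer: 1/23970 ≈ 4.1719e-5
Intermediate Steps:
S = 627 (S = 33*19 = 627)
1/(23343 + S) = 1/(23343 + 627) = 1/23970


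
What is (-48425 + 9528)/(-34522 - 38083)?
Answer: 38897/72605 ≈ 0.53573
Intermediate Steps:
(-48425 + 9528)/(-34522 - 38083) = -38897/(-72605) = -38897*(-1/72605) = 38897/72605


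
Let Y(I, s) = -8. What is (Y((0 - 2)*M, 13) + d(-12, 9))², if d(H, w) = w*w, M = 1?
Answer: 5329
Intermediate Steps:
d(H, w) = w²
(Y((0 - 2)*M, 13) + d(-12, 9))² = (-8 + 9²)² = (-8 + 81)² = 73² = 5329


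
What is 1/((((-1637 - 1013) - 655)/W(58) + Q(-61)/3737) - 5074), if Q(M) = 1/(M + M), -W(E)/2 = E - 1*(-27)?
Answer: -3875269/19587775126 ≈ -0.00019784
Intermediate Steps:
W(E) = -54 - 2*E (W(E) = -2*(E - 1*(-27)) = -2*(E + 27) = -2*(27 + E) = -54 - 2*E)
Q(M) = 1/(2*M)
1/((((-1637 - 1013) - 655)/W(58) + Q(-61)/3737) - 5074) = 1/((((-1637 - 1013) - 655)/(-54 - 2*58) + ((½)/(-61))/3737) - 5074) = 1/(((-2650 - 655)/(-54 - 116) + ((½)*(-1/61))*(1/3737)) - 5074) = 1/((-3305/(-170) - 1/122*1/3737) - 5074) = 1/((-3305*(-1/170) - 1/455914) - 5074) = 1/((661/34 - 1/455914) - 5074) = 1/(75339780/3875269 - 5074) = 1/(-19587775126/3875269) = -3875269/19587775126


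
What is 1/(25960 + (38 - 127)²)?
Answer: 1/33881 ≈ 2.9515e-5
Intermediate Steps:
1/(25960 + (38 - 127)²) = 1/(25960 + (-89)²) = 1/(25960 + 7921) = 1/33881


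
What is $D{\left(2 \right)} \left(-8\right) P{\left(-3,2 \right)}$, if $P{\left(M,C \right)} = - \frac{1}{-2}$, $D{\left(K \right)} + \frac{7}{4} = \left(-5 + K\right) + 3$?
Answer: $7$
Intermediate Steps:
$D{\left(K \right)} = - \frac{15}{4} + K$ ($D{\left(K \right)} = - \frac{7}{4} + \left(\left(-5 + K\right) + 3\right) = - \frac{7}{4} + \left(-2 + K\right) = - \frac{15}{4} + K$)
$P{\left(M,C \right)} = \frac{1}{2}$ ($P{\left(M,C \right)} = \left(-1\right) \left(- \frac{1}{2}\right) = \frac{1}{2}$)
$D{\left(2 \right)} \left(-8\right) P{\left(-3,2 \right)} = \left(- \frac{15}{4} + 2\right) \left(-8\right) \frac{1}{2} = \left(- \frac{7}{4}\right) \left(-8\right) \frac{1}{2} = 14 \cdot \frac{1}{2} = 7$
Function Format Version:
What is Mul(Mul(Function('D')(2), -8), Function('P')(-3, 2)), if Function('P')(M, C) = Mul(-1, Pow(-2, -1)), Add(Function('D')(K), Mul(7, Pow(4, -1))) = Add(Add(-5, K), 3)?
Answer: 7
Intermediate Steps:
Function('D')(K) = Add(Rational(-15, 4), K) (Function('D')(K) = Add(Rational(-7, 4), Add(Add(-5, K), 3)) = Add(Rational(-7, 4), Add(-2, K)) = Add(Rational(-15, 4), K))
Function('P')(M, C) = Rational(1, 2) (Function('P')(M, C) = Mul(-1, Rational(-1, 2)) = Rational(1, 2))
Mul(Mul(Function('D')(2), -8), Function('P')(-3, 2)) = Mul(Mul(Add(Rational(-15, 4), 2), -8), Rational(1, 2)) = Mul(Mul(Rational(-7, 4), -8), Rational(1, 2)) = Mul(14, Rational(1, 2)) = 7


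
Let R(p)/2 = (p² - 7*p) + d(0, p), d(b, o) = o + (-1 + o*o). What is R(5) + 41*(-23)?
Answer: -905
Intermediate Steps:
d(b, o) = -1 + o + o² (d(b, o) = o + (-1 + o²) = -1 + o + o²)
R(p) = -2 - 12*p + 4*p² (R(p) = 2*((p² - 7*p) + (-1 + p + p²)) = 2*(-1 - 6*p + 2*p²) = -2 - 12*p + 4*p²)
R(5) + 41*(-23) = (-2 - 12*5 + 4*5²) + 41*(-23) = (-2 - 60 + 4*25) - 943 = (-2 - 60 + 100) - 943 = 38 - 943 = -905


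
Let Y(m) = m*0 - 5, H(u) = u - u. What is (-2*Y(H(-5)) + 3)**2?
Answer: 169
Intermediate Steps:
H(u) = 0
Y(m) = -5 (Y(m) = 0 - 5 = -5)
(-2*Y(H(-5)) + 3)**2 = (-2*(-5) + 3)**2 = (10 + 3)**2 = 13**2 = 169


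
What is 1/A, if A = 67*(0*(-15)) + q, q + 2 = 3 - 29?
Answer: -1/28 ≈ -0.035714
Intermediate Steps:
q = -28 (q = -2 + (3 - 29) = -2 - 26 = -28)
A = -28 (A = 67*(0*(-15)) - 28 = 67*0 - 28 = 0 - 28 = -28)
1/A = 1/(-28) = -1/28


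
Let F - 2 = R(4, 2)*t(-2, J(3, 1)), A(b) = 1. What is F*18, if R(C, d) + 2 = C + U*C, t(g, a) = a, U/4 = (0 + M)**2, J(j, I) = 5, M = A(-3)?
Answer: 1656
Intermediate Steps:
M = 1
U = 4 (U = 4*(0 + 1)**2 = 4*1**2 = 4*1 = 4)
R(C, d) = -2 + 5*C (R(C, d) = -2 + (C + 4*C) = -2 + 5*C)
F = 92 (F = 2 + (-2 + 5*4)*5 = 2 + (-2 + 20)*5 = 2 + 18*5 = 2 + 90 = 92)
F*18 = 92*18 = 1656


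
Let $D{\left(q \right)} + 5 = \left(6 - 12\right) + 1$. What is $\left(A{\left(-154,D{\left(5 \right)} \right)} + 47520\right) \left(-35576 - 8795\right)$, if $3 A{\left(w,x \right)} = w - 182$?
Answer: $-2103540368$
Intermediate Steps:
$D{\left(q \right)} = -10$ ($D{\left(q \right)} = -5 + \left(\left(6 - 12\right) + 1\right) = -5 + \left(-6 + 1\right) = -5 - 5 = -10$)
$A{\left(w,x \right)} = - \frac{182}{3} + \frac{w}{3}$ ($A{\left(w,x \right)} = \frac{w - 182}{3} = \frac{-182 + w}{3} = - \frac{182}{3} + \frac{w}{3}$)
$\left(A{\left(-154,D{\left(5 \right)} \right)} + 47520\right) \left(-35576 - 8795\right) = \left(\left(- \frac{182}{3} + \frac{1}{3} \left(-154\right)\right) + 47520\right) \left(-35576 - 8795\right) = \left(\left(- \frac{182}{3} - \frac{154}{3}\right) + 47520\right) \left(-44371\right) = \left(-112 + 47520\right) \left(-44371\right) = 47408 \left(-44371\right) = -2103540368$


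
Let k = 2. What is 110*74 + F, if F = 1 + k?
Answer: 8143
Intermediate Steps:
F = 3 (F = 1 + 2 = 3)
110*74 + F = 110*74 + 3 = 8140 + 3 = 8143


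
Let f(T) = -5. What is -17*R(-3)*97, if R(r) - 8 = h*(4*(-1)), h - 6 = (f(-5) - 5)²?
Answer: 685984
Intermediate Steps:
h = 106 (h = 6 + (-5 - 5)² = 6 + (-10)² = 6 + 100 = 106)
R(r) = -416 (R(r) = 8 + 106*(4*(-1)) = 8 + 106*(-4) = 8 - 424 = -416)
-17*R(-3)*97 = -17*(-416)*97 = 7072*97 = 685984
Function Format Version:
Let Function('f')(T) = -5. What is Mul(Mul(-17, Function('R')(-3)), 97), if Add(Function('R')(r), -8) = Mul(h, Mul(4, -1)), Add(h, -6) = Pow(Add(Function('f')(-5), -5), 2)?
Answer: 685984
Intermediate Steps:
h = 106 (h = Add(6, Pow(Add(-5, -5), 2)) = Add(6, Pow(-10, 2)) = Add(6, 100) = 106)
Function('R')(r) = -416 (Function('R')(r) = Add(8, Mul(106, Mul(4, -1))) = Add(8, Mul(106, -4)) = Add(8, -424) = -416)
Mul(Mul(-17, Function('R')(-3)), 97) = Mul(Mul(-17, -416), 97) = Mul(7072, 97) = 685984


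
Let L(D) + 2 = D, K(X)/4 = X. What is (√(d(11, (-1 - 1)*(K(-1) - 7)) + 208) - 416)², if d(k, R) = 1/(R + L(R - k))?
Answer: (12896 - √199919)²/961 ≈ 1.6126e+5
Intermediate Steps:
K(X) = 4*X
L(D) = -2 + D
d(k, R) = 1/(-2 - k + 2*R) (d(k, R) = 1/(R + (-2 + (R - k))) = 1/(R + (-2 + R - k)) = 1/(-2 - k + 2*R))
(√(d(11, (-1 - 1)*(K(-1) - 7)) + 208) - 416)² = (√(-1/(2 + 11 - 2*(-1 - 1)*(4*(-1) - 7)) + 208) - 416)² = (√(-1/(2 + 11 - (-4)*(-4 - 7)) + 208) - 416)² = (√(-1/(2 + 11 - (-4)*(-11)) + 208) - 416)² = (√(-1/(2 + 11 - 2*22) + 208) - 416)² = (√(-1/(2 + 11 - 44) + 208) - 416)² = (√(-1/(-31) + 208) - 416)² = (√(-1*(-1/31) + 208) - 416)² = (√(1/31 + 208) - 416)² = (√(6449/31) - 416)² = (√199919/31 - 416)² = (-416 + √199919/31)²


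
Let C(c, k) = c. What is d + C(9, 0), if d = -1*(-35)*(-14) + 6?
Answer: -475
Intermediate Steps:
d = -484 (d = 35*(-14) + 6 = -490 + 6 = -484)
d + C(9, 0) = -484 + 9 = -475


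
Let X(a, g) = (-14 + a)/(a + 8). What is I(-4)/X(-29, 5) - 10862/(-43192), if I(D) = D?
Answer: -1580531/928628 ≈ -1.7020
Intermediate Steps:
X(a, g) = (-14 + a)/(8 + a)
I(-4)/X(-29, 5) - 10862/(-43192) = -4*(8 - 29)/(-14 - 29) - 10862/(-43192) = -4/(-43/(-21)) - 10862*(-1/43192) = -4/((-1/21*(-43))) + 5431/21596 = -4/43/21 + 5431/21596 = -4*21/43 + 5431/21596 = -84/43 + 5431/21596 = -1580531/928628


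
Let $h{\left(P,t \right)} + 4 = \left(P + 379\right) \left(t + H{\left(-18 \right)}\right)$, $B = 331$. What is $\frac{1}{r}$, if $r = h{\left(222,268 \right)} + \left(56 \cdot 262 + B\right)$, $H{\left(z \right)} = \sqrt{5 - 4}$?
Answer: $\frac{1}{176668} \approx 5.6603 \cdot 10^{-6}$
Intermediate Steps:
$H{\left(z \right)} = 1$ ($H{\left(z \right)} = \sqrt{1} = 1$)
$h{\left(P,t \right)} = -4 + \left(1 + t\right) \left(379 + P\right)$ ($h{\left(P,t \right)} = -4 + \left(P + 379\right) \left(t + 1\right) = -4 + \left(379 + P\right) \left(1 + t\right) = -4 + \left(1 + t\right) \left(379 + P\right)$)
$r = 176668$ ($r = \left(375 + 222 + 379 \cdot 268 + 222 \cdot 268\right) + \left(56 \cdot 262 + 331\right) = \left(375 + 222 + 101572 + 59496\right) + \left(14672 + 331\right) = 161665 + 15003 = 176668$)
$\frac{1}{r} = \frac{1}{176668}$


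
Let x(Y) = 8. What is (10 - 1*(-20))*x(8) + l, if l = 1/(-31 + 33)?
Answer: 481/2 ≈ 240.50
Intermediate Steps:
l = ½ (l = 1/2 = ½ ≈ 0.50000)
(10 - 1*(-20))*x(8) + l = (10 - 1*(-20))*8 + ½ = (10 + 20)*8 + ½ = 30*8 + ½ = 240 + ½ = 481/2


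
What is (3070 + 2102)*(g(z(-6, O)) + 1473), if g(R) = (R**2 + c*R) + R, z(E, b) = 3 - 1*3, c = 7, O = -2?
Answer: 7618356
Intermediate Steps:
z(E, b) = 0 (z(E, b) = 3 - 3 = 0)
g(R) = R**2 + 8*R (g(R) = (R**2 + 7*R) + R = R**2 + 8*R)
(3070 + 2102)*(g(z(-6, O)) + 1473) = (3070 + 2102)*(0*(8 + 0) + 1473) = 5172*(0*8 + 1473) = 5172*(0 + 1473) = 5172*1473 = 7618356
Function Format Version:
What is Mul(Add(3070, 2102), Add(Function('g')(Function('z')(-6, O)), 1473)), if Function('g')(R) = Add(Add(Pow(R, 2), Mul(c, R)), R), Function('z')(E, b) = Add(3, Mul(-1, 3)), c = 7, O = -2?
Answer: 7618356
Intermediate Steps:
Function('z')(E, b) = 0 (Function('z')(E, b) = Add(3, -3) = 0)
Function('g')(R) = Add(Pow(R, 2), Mul(8, R)) (Function('g')(R) = Add(Add(Pow(R, 2), Mul(7, R)), R) = Add(Pow(R, 2), Mul(8, R)))
Mul(Add(3070, 2102), Add(Function('g')(Function('z')(-6, O)), 1473)) = Mul(Add(3070, 2102), Add(Mul(0, Add(8, 0)), 1473)) = Mul(5172, Add(Mul(0, 8), 1473)) = Mul(5172, Add(0, 1473)) = Mul(5172, 1473) = 7618356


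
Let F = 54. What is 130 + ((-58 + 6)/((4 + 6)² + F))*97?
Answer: 7488/77 ≈ 97.247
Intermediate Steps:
130 + ((-58 + 6)/((4 + 6)² + F))*97 = 130 + ((-58 + 6)/((4 + 6)² + 54))*97 = 130 - 52/(10² + 54)*97 = 130 - 52/(100 + 54)*97 = 130 - 52/154*97 = 130 - 52*1/154*97 = 130 - 26/77*97 = 130 - 2522/77 = 7488/77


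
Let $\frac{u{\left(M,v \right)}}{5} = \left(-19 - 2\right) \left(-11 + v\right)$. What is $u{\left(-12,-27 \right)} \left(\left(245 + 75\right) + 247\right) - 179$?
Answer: $2262151$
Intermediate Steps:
$u{\left(M,v \right)} = 1155 - 105 v$ ($u{\left(M,v \right)} = 5 \left(-19 - 2\right) \left(-11 + v\right) = 5 \left(- 21 \left(-11 + v\right)\right) = 5 \left(231 - 21 v\right) = 1155 - 105 v$)
$u{\left(-12,-27 \right)} \left(\left(245 + 75\right) + 247\right) - 179 = \left(1155 - -2835\right) \left(\left(245 + 75\right) + 247\right) - 179 = \left(1155 + 2835\right) \left(320 + 247\right) - 179 = 3990 \cdot 567 - 179 = 2262330 - 179 = 2262151$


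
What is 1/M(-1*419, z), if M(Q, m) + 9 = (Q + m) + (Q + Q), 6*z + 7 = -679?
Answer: -3/4141 ≈ -0.00072446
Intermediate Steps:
z = -343/3 (z = -7/6 + (1/6)*(-679) = -7/6 - 679/6 = -343/3 ≈ -114.33)
M(Q, m) = -9 + m + 3*Q (M(Q, m) = -9 + ((Q + m) + (Q + Q)) = -9 + ((Q + m) + 2*Q) = -9 + (m + 3*Q) = -9 + m + 3*Q)
1/M(-1*419, z) = 1/(-9 - 343/3 + 3*(-1*419)) = 1/(-9 - 343/3 + 3*(-419)) = 1/(-9 - 343/3 - 1257) = 1/(-4141/3) = -3/4141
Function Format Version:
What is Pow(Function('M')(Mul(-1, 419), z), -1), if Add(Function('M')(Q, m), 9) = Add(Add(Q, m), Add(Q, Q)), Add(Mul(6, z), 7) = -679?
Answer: Rational(-3, 4141) ≈ -0.00072446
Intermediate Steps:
z = Rational(-343, 3) (z = Add(Rational(-7, 6), Mul(Rational(1, 6), -679)) = Add(Rational(-7, 6), Rational(-679, 6)) = Rational(-343, 3) ≈ -114.33)
Function('M')(Q, m) = Add(-9, m, Mul(3, Q)) (Function('M')(Q, m) = Add(-9, Add(Add(Q, m), Add(Q, Q))) = Add(-9, Add(Add(Q, m), Mul(2, Q))) = Add(-9, Add(m, Mul(3, Q))) = Add(-9, m, Mul(3, Q)))
Pow(Function('M')(Mul(-1, 419), z), -1) = Pow(Add(-9, Rational(-343, 3), Mul(3, Mul(-1, 419))), -1) = Pow(Add(-9, Rational(-343, 3), Mul(3, -419)), -1) = Pow(Add(-9, Rational(-343, 3), -1257), -1) = Pow(Rational(-4141, 3), -1) = Rational(-3, 4141)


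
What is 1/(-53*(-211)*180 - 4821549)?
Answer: -1/2808609 ≈ -3.5605e-7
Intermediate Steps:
1/(-53*(-211)*180 - 4821549) = 1/(11183*180 - 4821549) = 1/(2012940 - 4821549) = 1/(-2808609) = -1/2808609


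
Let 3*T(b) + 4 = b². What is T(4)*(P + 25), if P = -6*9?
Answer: -116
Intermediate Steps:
T(b) = -4/3 + b²/3
P = -54
T(4)*(P + 25) = (-4/3 + (⅓)*4²)*(-54 + 25) = (-4/3 + (⅓)*16)*(-29) = (-4/3 + 16/3)*(-29) = 4*(-29) = -116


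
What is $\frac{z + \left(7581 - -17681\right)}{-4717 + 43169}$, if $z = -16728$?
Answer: $\frac{4267}{19226} \approx 0.22194$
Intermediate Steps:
$\frac{z + \left(7581 - -17681\right)}{-4717 + 43169} = \frac{-16728 + \left(7581 - -17681\right)}{-4717 + 43169} = \frac{-16728 + \left(7581 + 17681\right)}{38452} = \left(-16728 + 25262\right) \frac{1}{38452} = 8534 \cdot \frac{1}{38452} = \frac{4267}{19226}$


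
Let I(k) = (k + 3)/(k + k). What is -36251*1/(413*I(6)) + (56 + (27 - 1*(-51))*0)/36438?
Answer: -293532576/2508149 ≈ -117.03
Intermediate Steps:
I(k) = (3 + k)/(2*k) (I(k) = (3 + k)/((2*k)) = (3 + k)*(1/(2*k)) = (3 + k)/(2*k))
-36251*1/(413*I(6)) + (56 + (27 - 1*(-51))*0)/36438 = -36251*12/(413*(3 + 6)) + (56 + (27 - 1*(-51))*0)/36438 = -36251/(413*((1/2)*(1/6)*9)) + (56 + (27 + 51)*0)*(1/36438) = -36251/(413*(3/4)) + (56 + 78*0)*(1/36438) = -36251/1239/4 + (56 + 0)*(1/36438) = -36251*4/1239 + 56*(1/36438) = -145004/1239 + 28/18219 = -293532576/2508149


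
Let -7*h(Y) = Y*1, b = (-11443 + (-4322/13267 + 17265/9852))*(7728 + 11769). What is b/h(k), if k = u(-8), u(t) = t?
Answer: -68034227486291493/348550624 ≈ -1.9519e+8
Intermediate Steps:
k = -8
b = -9719175355184499/43568828 (b = (-11443 + (-4322*1/13267 + 17265*(1/9852)))*19497 = (-11443 + (-4322/13267 + 5755/3284))*19497 = (-11443 + 62158137/43568828)*19497 = -498495940667/43568828*19497 = -9719175355184499/43568828 ≈ -2.2308e+8)
h(Y) = -Y/7
b/h(k) = -9719175355184499/(43568828*((-⅐*(-8)))) = -9719175355184499/(43568828*8/7) = -9719175355184499/43568828*7/8 = -68034227486291493/348550624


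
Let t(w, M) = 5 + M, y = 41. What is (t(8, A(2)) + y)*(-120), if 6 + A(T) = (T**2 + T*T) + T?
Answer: -6000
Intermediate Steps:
A(T) = -6 + T + 2*T**2 (A(T) = -6 + ((T**2 + T*T) + T) = -6 + ((T**2 + T**2) + T) = -6 + (2*T**2 + T) = -6 + (T + 2*T**2) = -6 + T + 2*T**2)
(t(8, A(2)) + y)*(-120) = ((5 + (-6 + 2 + 2*2**2)) + 41)*(-120) = ((5 + (-6 + 2 + 2*4)) + 41)*(-120) = ((5 + (-6 + 2 + 8)) + 41)*(-120) = ((5 + 4) + 41)*(-120) = (9 + 41)*(-120) = 50*(-120) = -6000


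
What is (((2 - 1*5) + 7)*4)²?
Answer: 256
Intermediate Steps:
(((2 - 1*5) + 7)*4)² = (((2 - 5) + 7)*4)² = ((-3 + 7)*4)² = (4*4)² = 16² = 256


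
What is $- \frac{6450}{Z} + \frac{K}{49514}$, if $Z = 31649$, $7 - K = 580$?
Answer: $- \frac{337500177}{1567068586} \approx -0.21537$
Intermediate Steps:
$K = -573$ ($K = 7 - 580 = -573$)
$- \frac{6450}{Z} + \frac{K}{49514} = - \frac{6450}{31649} - \frac{573}{49514} = - \frac{337500177}{1567068586}$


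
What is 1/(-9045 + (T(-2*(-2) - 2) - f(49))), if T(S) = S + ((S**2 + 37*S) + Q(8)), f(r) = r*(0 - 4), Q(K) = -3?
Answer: -1/8772 ≈ -0.00011400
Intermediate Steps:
f(r) = -4*r (f(r) = r*(-4) = -4*r)
T(S) = -3 + S**2 + 38*S (T(S) = S + ((S**2 + 37*S) - 3) = S + (-3 + S**2 + 37*S) = -3 + S**2 + 38*S)
1/(-9045 + (T(-2*(-2) - 2) - f(49))) = 1/(-9045 + ((-3 + (-2*(-2) - 2)**2 + 38*(-2*(-2) - 2)) - (-4)*49)) = 1/(-9045 + ((-3 + (4 - 2)**2 + 38*(4 - 2)) - 1*(-196))) = 1/(-9045 + ((-3 + 2**2 + 38*2) + 196)) = 1/(-9045 + ((-3 + 4 + 76) + 196)) = 1/(-9045 + (77 + 196)) = 1/(-9045 + 273) = 1/(-8772) = -1/8772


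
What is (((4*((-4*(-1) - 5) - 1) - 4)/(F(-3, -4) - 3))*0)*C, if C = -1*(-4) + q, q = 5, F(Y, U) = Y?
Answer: 0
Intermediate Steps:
C = 9 (C = -1*(-4) + 5 = 4 + 5 = 9)
(((4*((-4*(-1) - 5) - 1) - 4)/(F(-3, -4) - 3))*0)*C = (((4*((-4*(-1) - 5) - 1) - 4)/(-3 - 3))*0)*9 = (((4*((4 - 5) - 1) - 4)/(-6))*0)*9 = (((4*(-1 - 1) - 4)*(-⅙))*0)*9 = (((4*(-2) - 4)*(-⅙))*0)*9 = (((-8 - 4)*(-⅙))*0)*9 = (-12*(-⅙)*0)*9 = (2*0)*9 = 0*9 = 0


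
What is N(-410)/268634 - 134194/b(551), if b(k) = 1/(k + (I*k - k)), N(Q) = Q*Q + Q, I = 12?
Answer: -119178228628931/134317 ≈ -8.8729e+8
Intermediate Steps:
N(Q) = Q + Q**2 (N(Q) = Q**2 + Q = Q + Q**2)
b(k) = 1/(12*k) (b(k) = 1/(k + (12*k - k)) = 1/(k + 11*k) = 1/(12*k))
N(-410)/268634 - 134194/b(551) = -410*(1 - 410)/268634 - 134194/((1/12)/551) = -410*(-409)*(1/268634) - 134194/((1/12)*(1/551)) = 167690*(1/268634) - 134194/1/6612 = 83845/134317 - 134194*6612 = 83845/134317 - 887290728 = -119178228628931/134317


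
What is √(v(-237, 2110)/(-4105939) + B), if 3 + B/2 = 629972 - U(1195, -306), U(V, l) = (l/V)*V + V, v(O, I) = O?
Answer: √21210986118809600903/4105939 ≈ 1121.7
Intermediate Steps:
U(V, l) = V + l (U(V, l) = l + V = V + l)
B = 1258160 (B = -6 + 2*(629972 - (1195 - 306)) = -6 + 2*(629972 - 1*889) = -6 + 2*(629972 - 889) = -6 + 2*629083 = -6 + 1258166 = 1258160)
√(v(-237, 2110)/(-4105939) + B) = √(-237/(-4105939) + 1258160) = √(-237*(-1/4105939) + 1258160) = √(237/4105939 + 1258160) = √(5165928212477/4105939) = √21210986118809600903/4105939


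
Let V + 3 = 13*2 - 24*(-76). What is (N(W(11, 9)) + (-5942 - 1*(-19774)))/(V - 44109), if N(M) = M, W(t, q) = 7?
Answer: -13839/42262 ≈ -0.32746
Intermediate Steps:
V = 1847 (V = -3 + (13*2 - 24*(-76)) = -3 + (26 + 1824) = -3 + 1850 = 1847)
(N(W(11, 9)) + (-5942 - 1*(-19774)))/(V - 44109) = (7 + (-5942 - 1*(-19774)))/(1847 - 44109) = (7 + (-5942 + 19774))/(-42262) = (7 + 13832)*(-1/42262) = 13839*(-1/42262) = -13839/42262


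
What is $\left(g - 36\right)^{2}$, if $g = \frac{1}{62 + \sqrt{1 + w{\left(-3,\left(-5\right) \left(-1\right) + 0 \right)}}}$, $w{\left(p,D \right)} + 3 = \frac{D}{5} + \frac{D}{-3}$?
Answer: $\frac{\left(207627 + i \sqrt{6}\right)^{2}}{33292900} \approx 1294.8 + 0.030552 i$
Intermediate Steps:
$w{\left(p,D \right)} = -3 - \frac{2 D}{15}$ ($w{\left(p,D \right)} = -3 + \left(\frac{D}{5} + \frac{D}{-3}\right) = -3 + \left(D \frac{1}{5} + D \left(- \frac{1}{3}\right)\right) = -3 + \left(\frac{D}{5} - \frac{D}{3}\right) = -3 - \frac{2 D}{15}$)
$g = \frac{1}{62 + \frac{2 i \sqrt{6}}{3}}$ ($g = \frac{1}{62 + \sqrt{1 - \left(3 + \frac{2 \left(\left(-5\right) \left(-1\right) + 0\right)}{15}\right)}} = \frac{1}{62 + \sqrt{1 - \left(3 + \frac{2 \left(5 + 0\right)}{15}\right)}} = \frac{1}{62 + \sqrt{1 - \frac{11}{3}}} = \frac{1}{62 + \sqrt{- \frac{8}{3}}} = \frac{1}{62 + \frac{2 i \sqrt{6}}{3}} \approx 0.016118 - 0.0004245 i$)
$\left(g - 36\right)^{2} = \left(\left(\frac{93}{5770} - \frac{i \sqrt{6}}{5770}\right) - 36\right)^{2} = \left(- \frac{207627}{5770} - \frac{i \sqrt{6}}{5770}\right)^{2}$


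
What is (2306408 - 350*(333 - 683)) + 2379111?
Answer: 4808019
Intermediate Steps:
(2306408 - 350*(333 - 683)) + 2379111 = (2306408 - 350*(-350)) + 2379111 = (2306408 + 122500) + 2379111 = 2428908 + 2379111 = 4808019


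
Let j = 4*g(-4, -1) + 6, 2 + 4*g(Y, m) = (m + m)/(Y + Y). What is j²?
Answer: 289/16 ≈ 18.063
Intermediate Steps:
g(Y, m) = -½ + m/(4*Y) (g(Y, m) = -½ + ((m + m)/(Y + Y))/4 = -½ + ((2*m)/((2*Y)))/4 = -½ + ((2*m)*(1/(2*Y)))/4 = -½ + (m/Y)/4 = -½ + m/(4*Y))
j = 17/4 (j = 4*((¼)*(-1 - 2*(-4))/(-4)) + 6 = 4*((¼)*(-¼)*(-1 + 8)) + 6 = 4*((¼)*(-¼)*7) + 6 = 4*(-7/16) + 6 = -7/4 + 6 = 17/4 ≈ 4.2500)
j² = (17/4)² = 289/16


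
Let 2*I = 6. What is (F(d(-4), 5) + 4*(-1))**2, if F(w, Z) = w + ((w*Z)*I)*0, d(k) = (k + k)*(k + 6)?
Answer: 400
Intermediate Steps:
I = 3 (I = (1/2)*6 = 3)
d(k) = 2*k*(6 + k) (d(k) = (2*k)*(6 + k) = 2*k*(6 + k))
F(w, Z) = w (F(w, Z) = w + ((w*Z)*3)*0 = w + ((Z*w)*3)*0 = w + (3*Z*w)*0 = w + 0 = w)
(F(d(-4), 5) + 4*(-1))**2 = (2*(-4)*(6 - 4) + 4*(-1))**2 = (2*(-4)*2 - 4)**2 = (-16 - 4)**2 = (-20)**2 = 400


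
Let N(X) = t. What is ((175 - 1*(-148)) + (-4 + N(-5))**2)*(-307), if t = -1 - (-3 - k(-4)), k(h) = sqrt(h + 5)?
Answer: -99468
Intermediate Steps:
k(h) = sqrt(5 + h)
t = 3 (t = -1 - (-3 - sqrt(5 - 4)) = -1 - (-3 - sqrt(1)) = -1 - (-3 - 1*1) = -1 - (-3 - 1) = -1 - 1*(-4) = -1 + 4 = 3)
N(X) = 3
((175 - 1*(-148)) + (-4 + N(-5))**2)*(-307) = ((175 - 1*(-148)) + (-4 + 3)**2)*(-307) = ((175 + 148) + (-1)**2)*(-307) = (323 + 1)*(-307) = 324*(-307) = -99468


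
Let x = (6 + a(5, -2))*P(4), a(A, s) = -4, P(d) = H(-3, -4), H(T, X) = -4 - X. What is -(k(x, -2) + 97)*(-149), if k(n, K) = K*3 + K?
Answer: 13261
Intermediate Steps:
P(d) = 0 (P(d) = -4 - 1*(-4) = -4 + 4 = 0)
x = 0 (x = (6 - 4)*0 = 2*0 = 0)
k(n, K) = 4*K (k(n, K) = 3*K + K = 4*K)
-(k(x, -2) + 97)*(-149) = -(4*(-2) + 97)*(-149) = -(-8 + 97)*(-149) = -89*(-149) = -1*(-13261) = 13261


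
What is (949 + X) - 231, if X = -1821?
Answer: -1103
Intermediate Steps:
(949 + X) - 231 = (949 - 1821) - 231 = -872 - 231 = -1103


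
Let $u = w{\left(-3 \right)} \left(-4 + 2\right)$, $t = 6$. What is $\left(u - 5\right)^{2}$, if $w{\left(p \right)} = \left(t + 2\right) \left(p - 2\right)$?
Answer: $5625$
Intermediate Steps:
$w{\left(p \right)} = -16 + 8 p$ ($w{\left(p \right)} = \left(6 + 2\right) \left(p - 2\right) = 8 \left(-2 + p\right) = -16 + 8 p$)
$u = 80$ ($u = \left(-16 + 8 \left(-3\right)\right) \left(-4 + 2\right) = \left(-16 - 24\right) \left(-2\right) = \left(-40\right) \left(-2\right) = 80$)
$\left(u - 5\right)^{2} = \left(80 - 5\right)^{2} = 75^{2} = 5625$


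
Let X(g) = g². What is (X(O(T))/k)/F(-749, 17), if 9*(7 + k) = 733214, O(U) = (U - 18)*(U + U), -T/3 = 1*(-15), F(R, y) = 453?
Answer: 17714700/110705801 ≈ 0.16002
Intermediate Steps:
T = 45 (T = -3*(-15) = 45)
O(U) = 2*U*(-18 + U) (O(U) = (-18 + U)*(2*U) = 2*U*(-18 + U))
k = 733151/9 (k = -7 + (⅑)*733214 = -7 + 733214/9 = 733151/9 ≈ 81461.)
(X(O(T))/k)/F(-749, 17) = ((2*45*(-18 + 45))²/(733151/9))/453 = ((2*45*27)²*(9/733151))*(1/453) = (2430²*(9/733151))*(1/453) = (5904900*(9/733151))*(1/453) = (53144100/733151)*(1/453) = 17714700/110705801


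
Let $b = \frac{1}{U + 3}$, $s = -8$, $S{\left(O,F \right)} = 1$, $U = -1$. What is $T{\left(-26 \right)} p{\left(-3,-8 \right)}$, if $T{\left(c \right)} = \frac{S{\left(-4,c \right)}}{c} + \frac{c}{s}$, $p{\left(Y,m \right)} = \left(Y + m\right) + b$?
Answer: $- \frac{3507}{104} \approx -33.721$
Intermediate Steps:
$b = \frac{1}{2}$ ($b = \frac{1}{-1 + 3} = \frac{1}{2} \approx 0.5$)
$p{\left(Y,m \right)} = \frac{1}{2} + Y + m$ ($p{\left(Y,m \right)} = \left(Y + m\right) + \frac{1}{2} = \frac{1}{2} + Y + m$)
$T{\left(c \right)} = \frac{1}{c} - \frac{c}{8}$ ($T{\left(c \right)} = 1 \frac{1}{c} + \frac{c}{-8} = \frac{1}{c} + c \left(- \frac{1}{8}\right) = \frac{1}{c} - \frac{c}{8}$)
$T{\left(-26 \right)} p{\left(-3,-8 \right)} = \left(\frac{1}{-26} - - \frac{13}{4}\right) \left(\frac{1}{2} - 3 - 8\right) = \left(- \frac{1}{26} + \frac{13}{4}\right) \left(- \frac{21}{2}\right) = \frac{167}{52} \left(- \frac{21}{2}\right) = - \frac{3507}{104}$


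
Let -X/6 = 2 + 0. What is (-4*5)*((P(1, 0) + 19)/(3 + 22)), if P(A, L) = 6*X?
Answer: 212/5 ≈ 42.400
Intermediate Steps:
X = -12 (X = -6*(2 + 0) = -6*2 = -12)
P(A, L) = -72 (P(A, L) = 6*(-12) = -72)
(-4*5)*((P(1, 0) + 19)/(3 + 22)) = (-4*5)*((-72 + 19)/(3 + 22)) = -(-1060)/25 = -20*(-53/25) = 212/5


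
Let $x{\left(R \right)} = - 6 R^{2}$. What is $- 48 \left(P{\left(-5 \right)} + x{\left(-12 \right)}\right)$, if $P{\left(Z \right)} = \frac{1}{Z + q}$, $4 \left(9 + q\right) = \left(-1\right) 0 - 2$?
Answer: $\frac{1202784}{29} \approx 41475.0$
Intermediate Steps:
$q = - \frac{19}{2}$ ($q = -9 + \frac{\left(-1\right) 0 - 2}{4} = -9 + \frac{0 - 2}{4} = -9 + \frac{1}{4} \left(-2\right) = -9 - \frac{1}{2} = - \frac{19}{2} \approx -9.5$)
$P{\left(Z \right)} = \frac{1}{- \frac{19}{2} + Z}$ ($P{\left(Z \right)} = \frac{1}{Z - \frac{19}{2}} = \frac{1}{- \frac{19}{2} + Z}$)
$- 48 \left(P{\left(-5 \right)} + x{\left(-12 \right)}\right) = - 48 \left(\frac{2}{-19 + 2 \left(-5\right)} - 6 \left(-12\right)^{2}\right) = - 48 \left(\frac{2}{-19 - 10} - 864\right) = - 48 \left(\frac{2}{-29} - 864\right) = - 48 \left(2 \left(- \frac{1}{29}\right) - 864\right) = - 48 \left(- \frac{2}{29} - 864\right) = \left(-48\right) \left(- \frac{25058}{29}\right) = \frac{1202784}{29}$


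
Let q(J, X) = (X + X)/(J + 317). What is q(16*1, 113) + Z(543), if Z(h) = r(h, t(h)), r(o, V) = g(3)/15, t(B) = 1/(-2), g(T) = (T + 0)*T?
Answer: 2129/1665 ≈ 1.2787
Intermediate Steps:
g(T) = T² (g(T) = T*T = T²)
t(B) = -½
r(o, V) = ⅗ (r(o, V) = 3²/15 = 9*(1/15) = ⅗)
Z(h) = ⅗
q(J, X) = 2*X/(317 + J) (q(J, X) = (2*X)/(317 + J) = 2*X/(317 + J))
q(16*1, 113) + Z(543) = 2*113/(317 + 16*1) + ⅗ = 2*113/(317 + 16) + ⅗ = 2*113/333 + ⅗ = 2*113*(1/333) + ⅗ = 226/333 + ⅗ = 2129/1665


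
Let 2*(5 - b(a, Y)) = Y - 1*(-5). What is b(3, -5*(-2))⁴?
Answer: 625/16 ≈ 39.063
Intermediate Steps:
b(a, Y) = 5/2 - Y/2 (b(a, Y) = 5 - (Y - 1*(-5))/2 = 5 - (Y + 5)/2 = 5 - (5 + Y)/2 = 5 + (-5/2 - Y/2) = 5/2 - Y/2)
b(3, -5*(-2))⁴ = (5/2 - (-5)*(-2)/2)⁴ = (5/2 - ½*10)⁴ = (5/2 - 5)⁴ = (-5/2)⁴ = 625/16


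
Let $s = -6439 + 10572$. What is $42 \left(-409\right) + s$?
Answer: $-13045$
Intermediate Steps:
$s = 4133$
$42 \left(-409\right) + s = 42 \left(-409\right) + 4133 = -17178 + 4133 = -13045$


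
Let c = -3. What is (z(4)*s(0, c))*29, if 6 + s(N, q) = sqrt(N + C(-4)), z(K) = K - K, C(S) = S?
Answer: 0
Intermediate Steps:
z(K) = 0
s(N, q) = -6 + sqrt(-4 + N) (s(N, q) = -6 + sqrt(N - 4) = -6 + sqrt(-4 + N))
(z(4)*s(0, c))*29 = (0*(-6 + sqrt(-4 + 0)))*29 = (0*(-6 + sqrt(-4)))*29 = (0*(-6 + 2*I))*29 = 0*29 = 0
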